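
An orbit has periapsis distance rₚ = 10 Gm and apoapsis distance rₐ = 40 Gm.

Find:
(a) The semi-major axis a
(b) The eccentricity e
rₚ = 10 Gm = 1 × 10^10 m
rₐ = 40 Gm = 4 × 10^10 m
(a) a = (rₚ + rₐ)/2 = 2.5 × 10^10 m ≈ 25 Gm
(b) e = (rₐ − rₚ)/(rₐ + rₚ) = (3 × 10^10) / (5 × 10^10) = 0.6

Final answer:
(a) a = 25 Gm
(b) e = 0.6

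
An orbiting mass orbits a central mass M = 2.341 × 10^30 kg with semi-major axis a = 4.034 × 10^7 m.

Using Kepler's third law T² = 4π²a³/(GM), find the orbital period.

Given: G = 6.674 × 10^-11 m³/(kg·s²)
M = 2.341 × 10^30 kg
GM = G × M = 6.674 × 10^-11 × 2.341 × 10^30 = 1.56238 × 10^20 m³/s²
a = 4.034 × 10^7 m
a³ = 6.56459 × 10^22 m³
T = 2π √(a³/GM) = 2π √((6.56459 × 10^22) / (1.56238 × 10^20)) = 2π × 20.4979 s
T = 128.792 s ≈ 2.147 minutes

Final answer: 2.147 minutes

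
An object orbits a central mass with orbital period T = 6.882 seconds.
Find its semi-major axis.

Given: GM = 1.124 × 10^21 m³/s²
T = 6.882 seconds
GM = 1.124 × 10^21 m³/s²
Kepler's third law: a³ = GM T² / (4π²)
T² = 47.3619 s²
a³ = (1.124 × 10^21) × 47.3619 / (4π²) = 1.34845 × 10^21 m³
a = (a³)^(1/3) = 1.10479 × 10^7 m ≈ 11.05 Mm

Final answer: 11.05 Mm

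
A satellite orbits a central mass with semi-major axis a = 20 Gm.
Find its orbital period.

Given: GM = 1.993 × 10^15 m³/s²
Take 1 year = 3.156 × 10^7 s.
a = 20 Gm = 2 × 10^10 m
GM = 1.993 × 10^15 m³/s²
a³ = 8 × 10^30 m³
T = 2π √(a³/GM) = 2π √((8 × 10^30) / (1.993 × 10^15)) = 2π × 6.33565 × 10^7 s
T = 3.98081 × 10^8 s ≈ 12.61 years

Final answer: 12.61 years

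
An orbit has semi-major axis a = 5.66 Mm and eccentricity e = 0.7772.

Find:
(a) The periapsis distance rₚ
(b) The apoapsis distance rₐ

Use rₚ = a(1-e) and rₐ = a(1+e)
a = 5.66 Mm = 5.66 × 10^6 m
e = 0.7772:  1 − e = 0.2228,  1 + e = 1.7772
(a) rₚ = a(1 − e) = 5.66 × 10^6 m × 0.2228 = 1.26105 × 10^6 m ≈ 1.261 Mm
(b) rₐ = a(1 + e) = 5.66 × 10^6 m × 1.7772 = 1.0059 × 10^7 m ≈ 10.06 Mm

Final answer:
(a) rₚ = 1.261 Mm
(b) rₐ = 10.06 Mm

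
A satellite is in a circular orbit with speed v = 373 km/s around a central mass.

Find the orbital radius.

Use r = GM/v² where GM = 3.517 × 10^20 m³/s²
v = 373 km/s = 373000 m/s
GM = 3.517 × 10^20 m³/s²
v² = 1.39129 × 10^11 m²/s²
r = GM/v² = (3.517 × 10^20) / (1.39129 × 10^11) = 2.52787 × 10^9 m ≈ 2.528 Gm

Final answer: 2.528 Gm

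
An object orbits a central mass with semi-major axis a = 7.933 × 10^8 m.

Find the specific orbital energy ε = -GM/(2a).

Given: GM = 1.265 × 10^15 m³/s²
a = 7.933 × 10^8 m
GM = 1.265 × 10^15 m³/s²
2a = 1.5866 × 10^9 m
ε = −GM/(2a) = -797302 J/kg ≈ -797.3 kJ/kg

Final answer: -797.3 kJ/kg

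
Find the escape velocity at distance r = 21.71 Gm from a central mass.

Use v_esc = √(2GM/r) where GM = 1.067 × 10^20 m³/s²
r = 21.71 Gm = 2.171 × 10^10 m
GM = 1.067 × 10^20 m³/s²
2GM/r = 2 × (1.067 × 10^20) / (2.171 × 10^10) = 9.82957 × 10^9 m²/s²
v_esc = √(2GM/r) = 99144.2 m/s ≈ 99.14 km/s

Final answer: 99.14 km/s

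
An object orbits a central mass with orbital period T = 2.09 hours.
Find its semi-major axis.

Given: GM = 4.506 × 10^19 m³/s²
T = 2.09 hours = 7524 s
GM = 4.506 × 10^19 m³/s²
Kepler's third law: a³ = GM T² / (4π²)
T² = 5.66106 × 10^7 s²
a³ = (4.506 × 10^19) × (5.66106 × 10^7) / (4π²) = 6.46144 × 10^25 m³
a = (a³)^(1/3) = 4.01276 × 10^8 m ≈ 401.3 Mm

Final answer: 401.3 Mm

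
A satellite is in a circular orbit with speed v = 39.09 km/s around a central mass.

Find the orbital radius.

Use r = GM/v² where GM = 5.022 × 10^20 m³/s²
v = 39.09 km/s = 39090 m/s
GM = 5.022 × 10^20 m³/s²
v² = 1.52803 × 10^9 m²/s²
r = GM/v² = (5.022 × 10^20) / (1.52803 × 10^9) = 3.28659 × 10^11 m ≈ 3.287 × 10^11 m

Final answer: 3.287 × 10^11 m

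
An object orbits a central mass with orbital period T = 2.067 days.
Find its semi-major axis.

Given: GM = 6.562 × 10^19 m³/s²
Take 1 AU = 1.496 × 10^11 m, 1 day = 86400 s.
T = 2.067 days = 178589 s
GM = 6.562 × 10^19 m³/s²
Kepler's third law: a³ = GM T² / (4π²)
T² = 3.1894 × 10^10 s²
a³ = (6.562 × 10^19) × (3.1894 × 10^10) / (4π²) = 5.30133 × 10^28 m³
a = (a³)^(1/3) = 3.7566 × 10^9 m ≈ 0.02511 AU

Final answer: 0.02511 AU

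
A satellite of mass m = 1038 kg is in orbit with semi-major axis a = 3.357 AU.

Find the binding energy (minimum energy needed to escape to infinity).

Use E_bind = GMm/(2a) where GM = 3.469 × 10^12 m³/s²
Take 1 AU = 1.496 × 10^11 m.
a = 3.357 AU = 5.02207 × 10^11 m
GM = 3.469 × 10^12 m³/s²
m = 1038 kg
GMm = 3.469 × 10^12 × 1038 = 3.60082 × 10^15 m³·kg/s²
2a = 1.00441 × 10^12 m
E_bind = GMm/(2a) = 3585 J ≈ 3.585 kJ

Final answer: 3.585 kJ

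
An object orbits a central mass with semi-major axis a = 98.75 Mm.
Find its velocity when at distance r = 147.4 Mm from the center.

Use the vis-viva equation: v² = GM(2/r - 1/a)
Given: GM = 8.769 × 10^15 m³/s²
a = 98.75 Mm = 9.875 × 10^7 m
r = 147.4 Mm = 1.474 × 10^8 m
GM = 8.769 × 10^15 m³/s²
2/r − 1/a = 1.35685 × 10^-8 − 1.01266 × 10^-8 = 3.44194 × 10^-9 m⁻¹
v² = GM (2/r − 1/a) = 3.01824 × 10^7 m²/s²
v = 5493.85 m/s ≈ 5.494 km/s

Final answer: 5.494 km/s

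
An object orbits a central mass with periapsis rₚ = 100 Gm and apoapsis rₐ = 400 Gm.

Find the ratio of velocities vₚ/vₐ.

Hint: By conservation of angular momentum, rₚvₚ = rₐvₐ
rₚ = 100 Gm = 1 × 10^11 m
rₐ = 400 Gm = 4 × 10^11 m
rₚvₚ = rₐvₐ  ⇒  vₚ/vₐ = rₐ/rₚ
vₚ/vₐ = (4 × 10^11) / (1 × 10^11) = 4

Final answer: vₚ/vₐ = 4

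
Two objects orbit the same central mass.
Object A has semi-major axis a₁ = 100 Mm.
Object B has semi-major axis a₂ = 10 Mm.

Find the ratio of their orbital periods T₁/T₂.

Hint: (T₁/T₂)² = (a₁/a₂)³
a₁ = 100 Mm = 1 × 10^8 m
a₂ = 10 Mm = 1 × 10^7 m
a₁/a₂ = 10
T₁/T₂ = (a₁/a₂)^(3/2) = (10)^1.5 = 31.6228

Final answer: T₁/T₂ = 31.62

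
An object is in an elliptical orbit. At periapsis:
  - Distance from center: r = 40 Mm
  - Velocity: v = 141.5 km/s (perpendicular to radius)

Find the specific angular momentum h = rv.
r = 40 Mm = 4 × 10^7 m
v = 141.5 km/s = 141500 m/s
h = rv = 4 × 10^7 × 141500 = 5.66 × 10^12 m²/s ≈ 5.66 × 10^12 m²/s

Final answer: h = 5.66 × 10^12 m²/s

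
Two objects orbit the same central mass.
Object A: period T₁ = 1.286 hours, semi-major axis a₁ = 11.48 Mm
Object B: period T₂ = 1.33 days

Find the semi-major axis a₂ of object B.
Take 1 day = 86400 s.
T₁ = 1.286 hours = 4629.6 s
T₂ = 1.33 days = 114912 s
a₁ = 11.48 Mm = 1.148 × 10^7 m
Kepler's third law: (T₂/T₁)² = (a₂/a₁)³  ⇒  a₂ = a₁ (T₂/T₁)^(2/3)
T₂/T₁ = 24.8212
(T₂/T₁)^(2/3) = 8.50905
a₂ = 1.148 × 10^7 m × 8.50905 = 9.76839 × 10^7 m ≈ 97.68 Mm

Final answer: a₂ = 97.68 Mm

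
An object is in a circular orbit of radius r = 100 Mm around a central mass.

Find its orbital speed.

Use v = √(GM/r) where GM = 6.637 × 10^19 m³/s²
r = 100 Mm = 1 × 10^8 m
GM = 6.637 × 10^19 m³/s²
GM/r = (6.637 × 10^19) / (1 × 10^8) = 6.637 × 10^11 m²/s²
v = √(GM/r) = 814678 m/s ≈ 814.7 km/s

Final answer: 814.7 km/s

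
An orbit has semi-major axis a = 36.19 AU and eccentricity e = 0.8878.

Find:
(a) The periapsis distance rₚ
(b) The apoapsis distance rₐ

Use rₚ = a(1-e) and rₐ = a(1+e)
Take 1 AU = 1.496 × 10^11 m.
a = 36.19 AU = 5.41402 × 10^12 m
e = 0.8878:  1 − e = 0.1122,  1 + e = 1.8878
(a) rₚ = a(1 − e) = 5.41402 × 10^12 m × 0.1122 = 6.07453 × 10^11 m ≈ 4.061 AU
(b) rₐ = a(1 + e) = 5.41402 × 10^12 m × 1.8878 = 1.02206 × 10^13 m ≈ 68.32 AU

Final answer:
(a) rₚ = 4.061 AU
(b) rₐ = 68.32 AU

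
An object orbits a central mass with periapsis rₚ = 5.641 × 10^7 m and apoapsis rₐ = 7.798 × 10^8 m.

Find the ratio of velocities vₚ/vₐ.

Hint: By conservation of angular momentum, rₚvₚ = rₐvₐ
rₚ = 5.641 × 10^7 m
rₐ = 7.798 × 10^8 m
rₚvₚ = rₐvₐ  ⇒  vₚ/vₐ = rₐ/rₚ
vₚ/vₐ = (7.798 × 10^8) / (5.641 × 10^7) = 13.8238

Final answer: vₚ/vₐ = 13.82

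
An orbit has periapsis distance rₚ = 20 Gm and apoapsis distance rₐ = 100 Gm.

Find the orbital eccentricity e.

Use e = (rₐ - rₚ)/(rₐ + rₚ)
rₚ = 20 Gm = 2 × 10^10 m
rₐ = 100 Gm = 1 × 10^11 m
rₐ − rₚ = 8 × 10^10 m
rₐ + rₚ = 1.2 × 10^11 m
e = (rₐ − rₚ)/(rₐ + rₚ) = 0.666667

Final answer: e = 0.6667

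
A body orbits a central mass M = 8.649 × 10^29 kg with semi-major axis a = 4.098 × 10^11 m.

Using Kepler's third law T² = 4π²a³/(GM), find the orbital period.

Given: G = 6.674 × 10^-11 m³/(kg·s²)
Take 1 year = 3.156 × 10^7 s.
M = 8.649 × 10^29 kg
GM = G × M = 6.674 × 10^-11 × 8.649 × 10^29 = 5.77234 × 10^19 m³/s²
a = 4.098 × 10^11 m
a³ = 6.88202 × 10^34 m³
T = 2π √(a³/GM) = 2π √((6.88202 × 10^34) / (5.77234 × 10^19)) = 2π × 3.45288 × 10^7 s
T = 2.16951 × 10^8 s ≈ 6.874 years

Final answer: 6.874 years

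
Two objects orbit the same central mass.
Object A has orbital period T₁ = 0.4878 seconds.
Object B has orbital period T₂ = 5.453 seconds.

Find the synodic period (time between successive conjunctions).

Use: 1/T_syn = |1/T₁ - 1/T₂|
T₁ = 0.4878 seconds
T₂ = 5.453 seconds
1/T₁ = 2.05002 s⁻¹
1/T₂ = 0.183385 s⁻¹
|1/T₁ − 1/T₂| = 1.86664 s⁻¹
T_syn = 1 / |1/T₁ − 1/T₂| = 0.535723 s ≈ 0.5357 seconds

Final answer: T_syn = 0.5357 seconds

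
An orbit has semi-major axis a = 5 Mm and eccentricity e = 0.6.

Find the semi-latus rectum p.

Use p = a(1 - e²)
a = 5 Mm = 5 × 10^6 m
e = 0.6,  e² = 0.36,  1 − e² = 0.64
p = a(1 − e²) = 5 × 10^6 m × 0.64 = 3.2 × 10^6 m ≈ 3.2 Mm

Final answer: p = 3.2 Mm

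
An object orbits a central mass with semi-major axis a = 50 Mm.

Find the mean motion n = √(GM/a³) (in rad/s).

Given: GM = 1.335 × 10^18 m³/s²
a = 50 Mm = 5 × 10^7 m
GM = 1.335 × 10^18 m³/s²
a³ = 1.25 × 10^23 m³
GM/a³ = (1.335 × 10^18) / (1.25 × 10^23) = 1.068 × 10^-5 s⁻²
n = √(GM/a³) = 0.00326803 rad/s ≈ 0.003268 rad/s

Final answer: n = 0.003268 rad/s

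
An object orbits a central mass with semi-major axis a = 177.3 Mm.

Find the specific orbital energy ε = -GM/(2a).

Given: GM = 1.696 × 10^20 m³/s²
a = 177.3 Mm = 1.773 × 10^8 m
GM = 1.696 × 10^20 m³/s²
2a = 3.546 × 10^8 m
ε = −GM/(2a) = -4.78285 × 10^11 J/kg ≈ -478.3 GJ/kg

Final answer: -478.3 GJ/kg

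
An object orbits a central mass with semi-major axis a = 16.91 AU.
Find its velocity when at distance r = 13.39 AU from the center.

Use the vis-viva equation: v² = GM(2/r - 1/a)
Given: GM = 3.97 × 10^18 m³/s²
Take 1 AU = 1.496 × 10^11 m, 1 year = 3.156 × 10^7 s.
a = 16.91 AU = 2.52974 × 10^12 m
r = 13.39 AU = 2.00314 × 10^12 m
GM = 3.97 × 10^18 m³/s²
2/r − 1/a = 9.9843 × 10^-13 − 3.95298 × 10^-13 = 6.03132 × 10^-13 m⁻¹
v² = GM (2/r − 1/a) = 2.39444 × 10^6 m²/s²
v = 1547.4 m/s ≈ 0.3264 AU/year

Final answer: 0.3264 AU/year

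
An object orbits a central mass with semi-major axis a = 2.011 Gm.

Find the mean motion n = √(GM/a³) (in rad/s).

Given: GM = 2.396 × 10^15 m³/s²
a = 2.011 Gm = 2.011 × 10^9 m
GM = 2.396 × 10^15 m³/s²
a³ = 8.13273 × 10^27 m³
GM/a³ = (2.396 × 10^15) / (8.13273 × 10^27) = 2.94612 × 10^-13 s⁻²
n = √(GM/a³) = 5.42782 × 10^-7 rad/s ≈ 5.428 × 10^-7 rad/s

Final answer: n = 5.428 × 10^-7 rad/s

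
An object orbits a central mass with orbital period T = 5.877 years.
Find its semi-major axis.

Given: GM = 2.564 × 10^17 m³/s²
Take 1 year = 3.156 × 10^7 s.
T = 5.877 years = 1.85478 × 10^8 s
GM = 2.564 × 10^17 m³/s²
Kepler's third law: a³ = GM T² / (4π²)
T² = 3.44021 × 10^16 s²
a³ = (2.564 × 10^17) × (3.44021 × 10^16) / (4π²) = 2.23431 × 10^32 m³
a = (a³)^(1/3) = 6.06803 × 10^10 m ≈ 60.68 Gm

Final answer: 60.68 Gm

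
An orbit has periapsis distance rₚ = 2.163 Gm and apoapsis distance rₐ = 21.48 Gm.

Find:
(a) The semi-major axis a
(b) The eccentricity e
rₚ = 2.163 Gm = 2.163 × 10^9 m
rₐ = 21.48 Gm = 2.148 × 10^10 m
(a) a = (rₚ + rₐ)/2 = 1.18215 × 10^10 m ≈ 11.82 Gm
(b) e = (rₐ − rₚ)/(rₐ + rₚ) = (1.9317 × 10^10) / (2.3643 × 10^10) = 0.817028

Final answer:
(a) a = 11.82 Gm
(b) e = 0.817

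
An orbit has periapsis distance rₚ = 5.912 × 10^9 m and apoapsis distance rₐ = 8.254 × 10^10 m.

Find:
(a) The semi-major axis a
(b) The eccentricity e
rₚ = 5.912 × 10^9 m
rₐ = 8.254 × 10^10 m
(a) a = (rₚ + rₐ)/2 = 4.4226 × 10^10 m ≈ 4.423 × 10^10 m
(b) e = (rₐ − rₚ)/(rₐ + rₚ) = (7.6628 × 10^10) / (8.8452 × 10^10) = 0.866323

Final answer:
(a) a = 4.423 × 10^10 m
(b) e = 0.8663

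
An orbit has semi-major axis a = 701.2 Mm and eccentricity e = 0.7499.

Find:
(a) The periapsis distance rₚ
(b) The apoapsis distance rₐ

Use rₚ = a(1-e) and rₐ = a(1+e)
a = 701.2 Mm = 7.012 × 10^8 m
e = 0.7499:  1 − e = 0.2501,  1 + e = 1.7499
(a) rₚ = a(1 − e) = 7.012 × 10^8 m × 0.2501 = 1.7537 × 10^8 m ≈ 175.4 Mm
(b) rₐ = a(1 + e) = 7.012 × 10^8 m × 1.7499 = 1.22703 × 10^9 m ≈ 1.227 Gm

Final answer:
(a) rₚ = 175.4 Mm
(b) rₐ = 1.227 Gm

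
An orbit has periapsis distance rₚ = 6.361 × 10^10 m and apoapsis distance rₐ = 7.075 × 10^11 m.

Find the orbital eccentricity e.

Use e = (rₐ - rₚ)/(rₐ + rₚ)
rₚ = 6.361 × 10^10 m
rₐ = 7.075 × 10^11 m
rₐ − rₚ = 6.4389 × 10^11 m
rₐ + rₚ = 7.7111 × 10^11 m
e = (rₐ − rₚ)/(rₐ + rₚ) = 0.835017

Final answer: e = 0.835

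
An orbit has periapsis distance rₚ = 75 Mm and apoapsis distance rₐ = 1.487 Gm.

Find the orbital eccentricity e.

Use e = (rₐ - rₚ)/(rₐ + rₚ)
rₚ = 75 Mm = 7.5 × 10^7 m
rₐ = 1.487 Gm = 1.487 × 10^9 m
rₐ − rₚ = 1.412 × 10^9 m
rₐ + rₚ = 1.562 × 10^9 m
e = (rₐ − rₚ)/(rₐ + rₚ) = 0.903969

Final answer: e = 0.904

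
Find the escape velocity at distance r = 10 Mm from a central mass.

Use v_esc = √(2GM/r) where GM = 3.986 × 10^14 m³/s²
r = 10 Mm = 1 × 10^7 m
GM = 3.986 × 10^14 m³/s²
2GM/r = 2 × (3.986 × 10^14) / (1 × 10^7) = 7.972 × 10^7 m²/s²
v_esc = √(2GM/r) = 8928.61 m/s ≈ 8.929 km/s

Final answer: 8.929 km/s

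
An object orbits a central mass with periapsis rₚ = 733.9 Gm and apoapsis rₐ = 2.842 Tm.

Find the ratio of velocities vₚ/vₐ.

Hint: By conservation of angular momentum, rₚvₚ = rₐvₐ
rₚ = 733.9 Gm = 7.339 × 10^11 m
rₐ = 2.842 Tm = 2.842 × 10^12 m
rₚvₚ = rₐvₐ  ⇒  vₚ/vₐ = rₐ/rₚ
vₚ/vₐ = (2.842 × 10^12) / (7.339 × 10^11) = 3.87246

Final answer: vₚ/vₐ = 3.872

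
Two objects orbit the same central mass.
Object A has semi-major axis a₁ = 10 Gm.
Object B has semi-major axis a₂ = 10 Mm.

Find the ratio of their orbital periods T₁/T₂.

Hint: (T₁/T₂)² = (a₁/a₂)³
a₁ = 10 Gm = 1 × 10^10 m
a₂ = 10 Mm = 1 × 10^7 m
a₁/a₂ = 1000
T₁/T₂ = (a₁/a₂)^(3/2) = (1000)^1.5 = 31622.8

Final answer: T₁/T₂ = 3.162 × 10^4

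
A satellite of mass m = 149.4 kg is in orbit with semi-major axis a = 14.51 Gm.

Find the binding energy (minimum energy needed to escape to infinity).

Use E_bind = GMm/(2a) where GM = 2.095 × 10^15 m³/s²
a = 14.51 Gm = 1.451 × 10^10 m
GM = 2.095 × 10^15 m³/s²
m = 149.4 kg
GMm = 2.095 × 10^15 × 149.4 = 3.12993 × 10^17 m³·kg/s²
2a = 2.902 × 10^10 m
E_bind = GMm/(2a) = 1.07854 × 10^7 J ≈ 10.79 MJ

Final answer: 10.79 MJ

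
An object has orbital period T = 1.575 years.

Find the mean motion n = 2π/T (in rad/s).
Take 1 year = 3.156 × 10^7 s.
T = 1.575 years = 4.9707 × 10^7 s
n = 2π / (4.9707 × 10^7 s) = 1.26404 × 10^-7 rad/s ≈ 1.264 × 10^-7 rad/s

Final answer: n = 1.264 × 10^-7 rad/s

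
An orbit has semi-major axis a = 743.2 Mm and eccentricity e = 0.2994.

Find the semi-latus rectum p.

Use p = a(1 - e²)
a = 743.2 Mm = 7.432 × 10^8 m
e = 0.2994,  e² = 0.0896404,  1 − e² = 0.91036
p = a(1 − e²) = 7.432 × 10^8 m × 0.91036 = 6.76579 × 10^8 m ≈ 676.6 Mm

Final answer: p = 676.6 Mm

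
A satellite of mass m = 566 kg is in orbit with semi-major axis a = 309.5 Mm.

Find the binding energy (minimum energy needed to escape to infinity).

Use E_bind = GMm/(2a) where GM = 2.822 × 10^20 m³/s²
a = 309.5 Mm = 3.095 × 10^8 m
GM = 2.822 × 10^20 m³/s²
m = 566 kg
GMm = 2.822 × 10^20 × 566 = 1.59725 × 10^23 m³·kg/s²
2a = 6.19 × 10^8 m
E_bind = GMm/(2a) = 2.58037 × 10^14 J ≈ 258 TJ

Final answer: 258 TJ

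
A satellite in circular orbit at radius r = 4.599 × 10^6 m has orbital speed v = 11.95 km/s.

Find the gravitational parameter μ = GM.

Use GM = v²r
r = 4.599 × 10^6 m
v = 11.95 km/s = 11950 m/s
v² = 1.42802 × 10^8 m²/s²
GM = v²r = 1.42802 × 10^8 × 4.599 × 10^6 = 6.56749 × 10^14 m³/s²
GM ≈ 6.567 × 10^14 m³/s²

Final answer: GM = 6.567 × 10^14 m³/s²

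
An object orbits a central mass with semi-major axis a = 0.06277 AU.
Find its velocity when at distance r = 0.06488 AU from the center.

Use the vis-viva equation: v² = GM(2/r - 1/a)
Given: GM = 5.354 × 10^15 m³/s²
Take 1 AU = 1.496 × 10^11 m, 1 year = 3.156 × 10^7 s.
a = 0.06277 AU = 9.39039 × 10^9 m
r = 0.06488 AU = 9.70605 × 10^9 m
GM = 5.354 × 10^15 m³/s²
2/r − 1/a = 2.06057 × 10^-10 − 1.06492 × 10^-10 = 9.95653 × 10^-11 m⁻¹
v² = GM (2/r − 1/a) = 533072 m²/s²
v = 730.118 m/s ≈ 0.154 AU/year

Final answer: 0.154 AU/year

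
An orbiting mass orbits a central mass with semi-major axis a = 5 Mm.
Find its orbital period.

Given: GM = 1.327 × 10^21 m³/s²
a = 5 Mm = 5 × 10^6 m
GM = 1.327 × 10^21 m³/s²
a³ = 1.25 × 10^20 m³
T = 2π √(a³/GM) = 2π √((1.25 × 10^20) / (1.327 × 10^21)) = 2π × 0.306916 s
T = 1.92841 s ≈ 1.928 seconds

Final answer: 1.928 seconds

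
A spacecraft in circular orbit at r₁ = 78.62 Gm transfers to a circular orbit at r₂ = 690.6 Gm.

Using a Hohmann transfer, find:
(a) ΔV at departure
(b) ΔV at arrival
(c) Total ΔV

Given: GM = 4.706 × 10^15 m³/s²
r₁ = 78.62 Gm = 7.862 × 10^10 m
r₂ = 690.6 Gm = 6.906 × 10^11 m
GM = 4.706 × 10^15 m³/s²
Transfer ellipse: a_t = (r₁ + r₂)/2 = 3.8461 × 10^11 m
Circular speed at r₁: v₁ = √(GM/r₁) = 244.658 m/s
Transfer speed at r₁ (periapsis): v₁ₜ = √(GM(2/r₁ − 1/a_t)) = 327.84 m/s
(a) ΔV₁ = v₁ₜ − v₁ = 83.1824 m/s ≈ 83.18 m/s
Circular speed at r₂: v₂ = √(GM/r₂) = 82.5492 m/s
Transfer speed at r₂ (apoapsis): v₂ₜ = √(GM(2/r₂ − 1/a_t)) = 37.3223 m/s
(b) ΔV₂ = v₂ − v₂ₜ = 45.2268 m/s ≈ 45.23 m/s
(c) ΔV_total = ΔV₁ + ΔV₂ = 128.409 m/s ≈ 128.4 m/s

Final answer:
(a) ΔV₁ = 83.18 m/s
(b) ΔV₂ = 45.23 m/s
(c) ΔV_total = 128.4 m/s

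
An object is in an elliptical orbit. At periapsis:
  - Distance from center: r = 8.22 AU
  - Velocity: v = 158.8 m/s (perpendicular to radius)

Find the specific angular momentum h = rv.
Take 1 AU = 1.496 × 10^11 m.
r = 8.22 AU = 1.22971 × 10^12 m
v = 158.8 m/s
h = rv = 1.22971 × 10^12 × 158.8 = 1.95278 × 10^14 m²/s ≈ 1.953 × 10^14 m²/s

Final answer: h = 1.953 × 10^14 m²/s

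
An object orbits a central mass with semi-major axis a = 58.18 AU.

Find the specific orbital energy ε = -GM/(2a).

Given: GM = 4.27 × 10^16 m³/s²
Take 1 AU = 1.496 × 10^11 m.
a = 58.18 AU = 8.70373 × 10^12 m
GM = 4.27 × 10^16 m³/s²
2a = 1.74075 × 10^13 m
ε = −GM/(2a) = -2452.97 J/kg ≈ -2.453 kJ/kg

Final answer: -2.453 kJ/kg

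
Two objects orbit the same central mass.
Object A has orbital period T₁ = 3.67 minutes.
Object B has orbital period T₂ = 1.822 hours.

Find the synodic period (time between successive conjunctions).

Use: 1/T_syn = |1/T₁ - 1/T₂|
T₁ = 3.67 minutes = 220.2 s
T₂ = 1.822 hours = 6559.2 s
1/T₁ = 0.00454133 s⁻¹
1/T₂ = 0.000152458 s⁻¹
|1/T₁ − 1/T₂| = 0.00438887 s⁻¹
T_syn = 1 / |1/T₁ − 1/T₂| = 227.849 s ≈ 3.797 minutes

Final answer: T_syn = 3.797 minutes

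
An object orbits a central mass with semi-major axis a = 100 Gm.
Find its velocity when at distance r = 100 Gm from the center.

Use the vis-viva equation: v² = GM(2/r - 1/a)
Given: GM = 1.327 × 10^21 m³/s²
a = 100 Gm = 1 × 10^11 m
r = 100 Gm = 1 × 10^11 m
GM = 1.327 × 10^21 m³/s²
2/r − 1/a = 2 × 10^-11 − 1 × 10^-11 = 1 × 10^-11 m⁻¹
v² = GM (2/r − 1/a) = 1.327 × 10^10 m²/s²
v = 115195 m/s ≈ 115.2 km/s

Final answer: 115.2 km/s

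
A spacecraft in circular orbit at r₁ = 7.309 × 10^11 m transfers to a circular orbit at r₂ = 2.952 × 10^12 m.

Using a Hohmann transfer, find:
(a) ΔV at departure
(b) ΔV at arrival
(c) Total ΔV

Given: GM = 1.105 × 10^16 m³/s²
r₁ = 7.309 × 10^11 m
r₂ = 2.952 × 10^12 m
GM = 1.105 × 10^16 m³/s²
Transfer ellipse: a_t = (r₁ + r₂)/2 = 1.84145 × 10^12 m
Circular speed at r₁: v₁ = √(GM/r₁) = 122.957 m/s
Transfer speed at r₁ (periapsis): v₁ₜ = √(GM(2/r₁ − 1/a_t)) = 155.679 m/s
(a) ΔV₁ = v₁ₜ − v₁ = 32.7224 m/s ≈ 32.72 m/s
Circular speed at r₂: v₂ = √(GM/r₂) = 61.1819 m/s
Transfer speed at r₂ (apoapsis): v₂ₜ = √(GM(2/r₂ − 1/a_t)) = 38.5453 m/s
(b) ΔV₂ = v₂ − v₂ₜ = 22.6366 m/s ≈ 22.64 m/s
(c) ΔV_total = ΔV₁ + ΔV₂ = 55.359 m/s ≈ 55.36 m/s

Final answer:
(a) ΔV₁ = 32.72 m/s
(b) ΔV₂ = 22.64 m/s
(c) ΔV_total = 55.36 m/s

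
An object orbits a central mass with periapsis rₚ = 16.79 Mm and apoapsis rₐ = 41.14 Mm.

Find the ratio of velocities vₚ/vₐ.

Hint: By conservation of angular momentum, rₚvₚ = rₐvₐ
rₚ = 16.79 Mm = 1.679 × 10^7 m
rₐ = 41.14 Mm = 4.114 × 10^7 m
rₚvₚ = rₐvₐ  ⇒  vₚ/vₐ = rₐ/rₚ
vₚ/vₐ = (4.114 × 10^7) / (1.679 × 10^7) = 2.45027

Final answer: vₚ/vₐ = 2.45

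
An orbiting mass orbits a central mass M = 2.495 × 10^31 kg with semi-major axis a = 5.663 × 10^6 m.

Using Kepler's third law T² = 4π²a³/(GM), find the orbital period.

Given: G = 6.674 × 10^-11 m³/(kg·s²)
M = 2.495 × 10^31 kg
GM = G × M = 6.674 × 10^-11 × 2.495 × 10^31 = 1.66516 × 10^21 m³/s²
a = 5.663 × 10^6 m
a³ = 1.8161 × 10^20 m³
T = 2π √(a³/GM) = 2π √((1.8161 × 10^20) / (1.66516 × 10^21)) = 2π × 0.330249 s
T = 2.07502 s ≈ 2.075 seconds

Final answer: 2.075 seconds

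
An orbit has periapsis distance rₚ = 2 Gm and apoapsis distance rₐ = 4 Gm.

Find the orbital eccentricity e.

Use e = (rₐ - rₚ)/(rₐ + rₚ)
rₚ = 2 Gm = 2 × 10^9 m
rₐ = 4 Gm = 4 × 10^9 m
rₐ − rₚ = 2 × 10^9 m
rₐ + rₚ = 6 × 10^9 m
e = (rₐ − rₚ)/(rₐ + rₚ) = 0.333333

Final answer: e = 0.3333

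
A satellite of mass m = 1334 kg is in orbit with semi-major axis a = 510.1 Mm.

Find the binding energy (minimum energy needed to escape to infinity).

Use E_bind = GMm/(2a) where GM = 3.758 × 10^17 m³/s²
a = 510.1 Mm = 5.101 × 10^8 m
GM = 3.758 × 10^17 m³/s²
m = 1334 kg
GMm = 3.758 × 10^17 × 1334 = 5.01317 × 10^20 m³·kg/s²
2a = 1.0202 × 10^9 m
E_bind = GMm/(2a) = 4.91391 × 10^11 J ≈ 491.4 GJ

Final answer: 491.4 GJ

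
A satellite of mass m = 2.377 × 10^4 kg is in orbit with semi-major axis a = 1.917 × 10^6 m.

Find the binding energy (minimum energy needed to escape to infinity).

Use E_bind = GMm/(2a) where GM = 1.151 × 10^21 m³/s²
a = 1.917 × 10^6 m
GM = 1.151 × 10^21 m³/s²
m = 2.377 × 10^4 kg
GMm = 1.151 × 10^21 × 23770 = 2.73593 × 10^25 m³·kg/s²
2a = 3.834 × 10^6 m
E_bind = GMm/(2a) = 7.13596 × 10^18 J ≈ 7.136 EJ

Final answer: 7.136 EJ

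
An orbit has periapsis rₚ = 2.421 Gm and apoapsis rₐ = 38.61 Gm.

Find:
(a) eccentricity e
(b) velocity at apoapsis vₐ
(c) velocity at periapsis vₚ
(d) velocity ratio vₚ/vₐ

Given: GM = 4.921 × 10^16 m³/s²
rₚ = 2.421 Gm = 2.421 × 10^9 m
rₐ = 38.61 Gm = 3.861 × 10^10 m
GM = 4.921 × 10^16 m³/s²
a = (rₚ + rₐ)/2 = 2.05155 × 10^10 m
e = (rₐ − rₚ)/(rₐ + rₚ) = (3.6189 × 10^10) / (4.1031 × 10^10) = 0.881992
(a) e = 0.881992 ≈ 0.882
(b) vₐ² = GM (2/rₐ − 1/a) = 4.921 × 10^16 × (5.18001 × 10^-11 − 4.87436 × 10^-11) = 150406 m²/s²;  vₐ = 387.823 m/s ≈ 387.8 m/s
(c) vₚ² = GM (2/rₚ − 1/a) = 4.921 × 10^16 × (8.26105 × 10^-10 − 4.87436 × 10^-11) = 3.82539 × 10^7 m²/s²;  vₚ = 6184.98 m/s ≈ 6.185 km/s
(d) vₚ/vₐ = rₐ/rₚ (angular momentum) = (3.861 × 10^10) / (2.421 × 10^9) = 15.948 ≈ 15.95

Final answer:
(a) eccentricity e = 0.882
(b) velocity at apoapsis vₐ = 387.8 m/s
(c) velocity at periapsis vₚ = 6.185 km/s
(d) velocity ratio vₚ/vₐ = 15.95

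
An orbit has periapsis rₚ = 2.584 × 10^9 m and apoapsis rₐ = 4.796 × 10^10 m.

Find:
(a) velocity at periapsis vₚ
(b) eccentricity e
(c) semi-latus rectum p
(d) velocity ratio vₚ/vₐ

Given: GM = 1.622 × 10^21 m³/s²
rₚ = 2.584 × 10^9 m
rₐ = 4.796 × 10^10 m
GM = 1.622 × 10^21 m³/s²
a = (rₚ + rₐ)/2 = 2.5272 × 10^10 m
e = (rₐ − rₚ)/(rₐ + rₚ) = (4.5376 × 10^10) / (5.0544 × 10^10) = 0.897752
(a) vₚ² = GM (2/rₚ − 1/a) = 1.622 × 10^21 × (7.73994 × 10^-10 − 3.95695 × 10^-11) = 1.19124 × 10^12 m²/s²;  vₚ = 1.09144 × 10^6 m/s ≈ 1091 km/s
(b) e = 0.897752 ≈ 0.8978
(c) 1 − e² = 0.194041;  p = a(1 − e²) = 2.5272 × 10^10 × 0.194041 = 4.90379 × 10^9 m ≈ 4.904 × 10^9 m
(d) vₚ/vₐ = rₐ/rₚ (angular momentum) = (4.796 × 10^10) / (2.584 × 10^9) = 18.5604 ≈ 18.56

Final answer:
(a) velocity at periapsis vₚ = 1091 km/s
(b) eccentricity e = 0.8978
(c) semi-latus rectum p = 4.904 × 10^9 m
(d) velocity ratio vₚ/vₐ = 18.56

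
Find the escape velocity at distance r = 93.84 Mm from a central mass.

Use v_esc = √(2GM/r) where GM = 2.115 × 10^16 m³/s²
r = 93.84 Mm = 9.384 × 10^7 m
GM = 2.115 × 10^16 m³/s²
2GM/r = 2 × (2.115 × 10^16) / (9.384 × 10^7) = 4.50767 × 10^8 m²/s²
v_esc = √(2GM/r) = 21231.3 m/s ≈ 21.23 km/s

Final answer: 21.23 km/s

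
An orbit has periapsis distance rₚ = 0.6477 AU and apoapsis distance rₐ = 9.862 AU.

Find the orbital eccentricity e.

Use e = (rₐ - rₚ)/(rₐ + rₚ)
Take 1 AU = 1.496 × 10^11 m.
rₚ = 0.6477 AU = 9.68959 × 10^10 m
rₐ = 9.862 AU = 1.47536 × 10^12 m
rₐ − rₚ = 1.37846 × 10^12 m
rₐ + rₚ = 1.57225 × 10^12 m
e = (rₐ − rₚ)/(rₐ + rₚ) = 0.876742

Final answer: e = 0.8767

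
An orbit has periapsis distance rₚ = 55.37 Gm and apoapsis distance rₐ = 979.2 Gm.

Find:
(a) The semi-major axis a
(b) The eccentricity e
rₚ = 55.37 Gm = 5.537 × 10^10 m
rₐ = 979.2 Gm = 9.792 × 10^11 m
(a) a = (rₚ + rₐ)/2 = 5.17285 × 10^11 m ≈ 517.3 Gm
(b) e = (rₐ − rₚ)/(rₐ + rₚ) = (9.2383 × 10^11) / (1.03457 × 10^12) = 0.89296

Final answer:
(a) a = 517.3 Gm
(b) e = 0.893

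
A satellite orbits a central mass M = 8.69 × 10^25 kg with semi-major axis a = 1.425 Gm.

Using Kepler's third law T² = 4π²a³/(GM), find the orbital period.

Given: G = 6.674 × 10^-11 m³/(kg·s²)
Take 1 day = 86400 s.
M = 8.69 × 10^25 kg
GM = G × M = 6.674 × 10^-11 × 8.69 × 10^25 = 5.79971 × 10^15 m³/s²
a = 1.425 Gm = 1.425 × 10^9 m
a³ = 2.89364 × 10^27 m³
T = 2π √(a³/GM) = 2π √((2.89364 × 10^27) / (5.79971 × 10^15)) = 2π × 706349 s
T = 4.43812 × 10^6 s ≈ 51.37 days

Final answer: 51.37 days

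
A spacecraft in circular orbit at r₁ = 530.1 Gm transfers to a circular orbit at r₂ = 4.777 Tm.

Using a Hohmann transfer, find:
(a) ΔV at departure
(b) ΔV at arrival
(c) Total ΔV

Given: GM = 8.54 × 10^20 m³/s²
r₁ = 530.1 Gm = 5.301 × 10^11 m
r₂ = 4.777 Tm = 4.777 × 10^12 m
GM = 8.54 × 10^20 m³/s²
Transfer ellipse: a_t = (r₁ + r₂)/2 = 2.65355 × 10^12 m
Circular speed at r₁: v₁ = √(GM/r₁) = 40137.5 m/s
Transfer speed at r₁ (periapsis): v₁ₜ = √(GM(2/r₁ − 1/a_t)) = 53853.5 m/s
(a) ΔV₁ = v₁ₜ − v₁ = 13716 m/s ≈ 13.72 km/s
Circular speed at r₂: v₂ = √(GM/r₂) = 13370.6 m/s
Transfer speed at r₂ (apoapsis): v₂ₜ = √(GM(2/r₂ − 1/a_t)) = 5976.08 m/s
(b) ΔV₂ = v₂ − v₂ₜ = 7394.53 m/s ≈ 7.395 km/s
(c) ΔV_total = ΔV₁ + ΔV₂ = 21110.6 m/s ≈ 21.11 km/s

Final answer:
(a) ΔV₁ = 13.72 km/s
(b) ΔV₂ = 7.395 km/s
(c) ΔV_total = 21.11 km/s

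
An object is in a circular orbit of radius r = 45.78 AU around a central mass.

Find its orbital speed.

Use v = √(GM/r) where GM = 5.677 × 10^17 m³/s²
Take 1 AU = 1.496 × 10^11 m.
r = 45.78 AU = 6.84869 × 10^12 m
GM = 5.677 × 10^17 m³/s²
GM/r = (5.677 × 10^17) / (6.84869 × 10^12) = 82891.8 m²/s²
v = √(GM/r) = 287.909 m/s ≈ 287.9 m/s

Final answer: 287.9 m/s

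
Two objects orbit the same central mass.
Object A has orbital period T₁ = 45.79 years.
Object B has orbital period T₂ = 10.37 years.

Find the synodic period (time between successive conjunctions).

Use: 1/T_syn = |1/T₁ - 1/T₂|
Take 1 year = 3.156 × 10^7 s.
T₁ = 45.79 years = 1.44513 × 10^9 s
T₂ = 10.37 years = 3.27277 × 10^8 s
1/T₁ = 6.91978 × 10^-10 s⁻¹
1/T₂ = 3.05551 × 10^-9 s⁻¹
|1/T₁ − 1/T₂| = 2.36354 × 10^-9 s⁻¹
T_syn = 1 / |1/T₁ − 1/T₂| = 4.23095 × 10^8 s ≈ 13.41 years

Final answer: T_syn = 13.41 years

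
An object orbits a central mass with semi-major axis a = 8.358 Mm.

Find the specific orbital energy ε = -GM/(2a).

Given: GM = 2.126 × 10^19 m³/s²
a = 8.358 Mm = 8.358 × 10^6 m
GM = 2.126 × 10^19 m³/s²
2a = 1.6716 × 10^7 m
ε = −GM/(2a) = -1.27184 × 10^12 J/kg ≈ -1272 GJ/kg

Final answer: -1272 GJ/kg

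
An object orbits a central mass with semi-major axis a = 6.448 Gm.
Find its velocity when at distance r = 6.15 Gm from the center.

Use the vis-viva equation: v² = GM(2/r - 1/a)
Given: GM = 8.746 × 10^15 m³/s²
a = 6.448 Gm = 6.448 × 10^9 m
r = 6.15 Gm = 6.15 × 10^9 m
GM = 8.746 × 10^15 m³/s²
2/r − 1/a = 3.25203 × 10^-10 − 1.55087 × 10^-10 = 1.70116 × 10^-10 m⁻¹
v² = GM (2/r − 1/a) = 1.48784 × 10^6 m²/s²
v = 1219.77 m/s ≈ 1.22 km/s

Final answer: 1.22 km/s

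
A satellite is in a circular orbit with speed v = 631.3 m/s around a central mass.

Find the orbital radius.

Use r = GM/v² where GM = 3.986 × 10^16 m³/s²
v = 631.3 m/s
GM = 3.986 × 10^16 m³/s²
v² = 398540 m²/s²
r = GM/v² = (3.986 × 10^16) / 398540 = 1.00015 × 10^11 m ≈ 100 Gm

Final answer: 100 Gm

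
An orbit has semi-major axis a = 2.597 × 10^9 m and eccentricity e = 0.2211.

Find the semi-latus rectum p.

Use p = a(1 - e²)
a = 2.597 × 10^9 m
e = 0.2211,  e² = 0.0488852,  1 − e² = 0.951115
p = a(1 − e²) = 2.597 × 10^9 m × 0.951115 = 2.47005 × 10^9 m ≈ 2.47 × 10^9 m

Final answer: p = 2.47 × 10^9 m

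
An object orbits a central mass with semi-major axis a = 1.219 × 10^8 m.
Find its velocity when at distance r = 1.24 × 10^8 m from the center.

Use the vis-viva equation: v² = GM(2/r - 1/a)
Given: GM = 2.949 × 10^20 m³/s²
a = 1.219 × 10^8 m
r = 1.24 × 10^8 m
GM = 2.949 × 10^20 m³/s²
2/r − 1/a = 1.6129 × 10^-8 − 8.20345 × 10^-9 = 7.92559 × 10^-9 m⁻¹
v² = GM (2/r − 1/a) = 2.33726 × 10^12 m²/s²
v = 1.52881 × 10^6 m/s ≈ 1529 km/s

Final answer: 1529 km/s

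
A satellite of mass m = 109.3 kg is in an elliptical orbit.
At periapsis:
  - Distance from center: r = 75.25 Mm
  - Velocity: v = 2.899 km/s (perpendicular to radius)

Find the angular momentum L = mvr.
r = 75.25 Mm = 7.525 × 10^7 m
v = 2.899 km/s = 2899 m/s
vr = 2899 × 7.525 × 10^7 = 2.1815 × 10^11 m²/s
L = m × vr = 109.3 × 2.1815 × 10^11 = 2.38438 × 10^13 kg·m²/s ≈ 2.384 × 10^13 kg·m²/s

Final answer: L = 2.384 × 10^13 kg·m²/s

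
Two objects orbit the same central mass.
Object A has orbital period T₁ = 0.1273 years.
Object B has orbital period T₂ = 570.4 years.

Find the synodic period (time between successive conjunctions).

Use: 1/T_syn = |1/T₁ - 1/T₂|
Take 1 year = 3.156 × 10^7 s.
T₁ = 0.1273 years = 4.01759 × 10^6 s
T₂ = 570.4 years = 1.80018 × 10^10 s
1/T₁ = 2.48906 × 10^-7 s⁻¹
1/T₂ = 5.55499 × 10^-11 s⁻¹
|1/T₁ − 1/T₂| = 2.4885 × 10^-7 s⁻¹
T_syn = 1 / |1/T₁ − 1/T₂| = 4.01848 × 10^6 s ≈ 0.1273 years

Final answer: T_syn = 0.1273 years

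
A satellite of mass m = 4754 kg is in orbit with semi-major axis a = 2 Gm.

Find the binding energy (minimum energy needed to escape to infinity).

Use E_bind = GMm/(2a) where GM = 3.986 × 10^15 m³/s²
a = 2 Gm = 2 × 10^9 m
GM = 3.986 × 10^15 m³/s²
m = 4754 kg
GMm = 3.986 × 10^15 × 4754 = 1.89494 × 10^19 m³·kg/s²
2a = 4 × 10^9 m
E_bind = GMm/(2a) = 4.73736 × 10^9 J ≈ 4.737 GJ

Final answer: 4.737 GJ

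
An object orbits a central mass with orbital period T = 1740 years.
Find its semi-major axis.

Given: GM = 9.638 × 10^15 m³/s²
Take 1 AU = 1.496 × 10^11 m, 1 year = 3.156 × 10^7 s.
T = 1740 years = 5.49144 × 10^10 s
GM = 9.638 × 10^15 m³/s²
Kepler's third law: a³ = GM T² / (4π²)
T² = 3.01559 × 10^21 s²
a³ = (9.638 × 10^15) × (3.01559 × 10^21) / (4π²) = 7.36207 × 10^35 m³
a = (a³)^(1/3) = 9.02956 × 10^11 m ≈ 6.036 AU

Final answer: 6.036 AU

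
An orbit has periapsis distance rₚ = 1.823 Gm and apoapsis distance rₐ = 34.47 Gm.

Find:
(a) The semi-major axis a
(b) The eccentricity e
rₚ = 1.823 Gm = 1.823 × 10^9 m
rₐ = 34.47 Gm = 3.447 × 10^10 m
(a) a = (rₚ + rₐ)/2 = 1.81465 × 10^10 m ≈ 18.15 Gm
(b) e = (rₐ − rₚ)/(rₐ + rₚ) = (3.2647 × 10^10) / (3.6293 × 10^10) = 0.89954

Final answer:
(a) a = 18.15 Gm
(b) e = 0.8995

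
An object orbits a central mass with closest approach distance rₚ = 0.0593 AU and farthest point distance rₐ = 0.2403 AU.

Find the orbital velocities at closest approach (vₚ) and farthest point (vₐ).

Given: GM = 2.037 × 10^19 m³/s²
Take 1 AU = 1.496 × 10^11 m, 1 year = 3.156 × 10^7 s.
rₚ = 0.0593 AU = 8.87128 × 10^9 m
rₐ = 0.2403 AU = 3.59489 × 10^10 m
GM = 2.037 × 10^19 m³/s²
a = (rₚ + rₐ)/2 = 2.24101 × 10^10 m
Vis-viva: v² = GM (2/r − 1/a)
vₚ² = 2.037 × 10^19 × (2.25447 × 10^-10 − 4.46228 × 10^-11) = 3.68338 × 10^9 m²/s²
vₚ = 60690.9 m/s ≈ 12.8 AU/year
vₐ² = 2.037 × 10^19 × (5.56346 × 10^-11 − 4.46228 × 10^-11) = 2.2431 × 10^8 m²/s²
vₐ = 14977 m/s ≈ 3.16 AU/year

Final answer: vₚ = 12.8 AU/year, vₐ = 3.16 AU/year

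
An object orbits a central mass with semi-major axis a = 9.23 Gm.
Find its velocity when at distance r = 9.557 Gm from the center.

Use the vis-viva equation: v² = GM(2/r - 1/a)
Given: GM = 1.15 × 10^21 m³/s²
a = 9.23 Gm = 9.23 × 10^9 m
r = 9.557 Gm = 9.557 × 10^9 m
GM = 1.15 × 10^21 m³/s²
2/r − 1/a = 2.09271 × 10^-10 − 1.08342 × 10^-10 = 1.00928 × 10^-10 m⁻¹
v² = GM (2/r − 1/a) = 1.16068 × 10^11 m²/s²
v = 340687 m/s ≈ 340.7 km/s

Final answer: 340.7 km/s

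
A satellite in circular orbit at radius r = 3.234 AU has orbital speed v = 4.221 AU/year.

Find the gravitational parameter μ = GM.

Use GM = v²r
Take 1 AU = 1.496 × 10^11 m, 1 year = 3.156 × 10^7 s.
r = 3.234 AU = 4.83806 × 10^11 m
v = 4.221 AU/year = 20008.3 m/s
v² = 4.00332 × 10^8 m²/s²
GM = v²r = 4.00332 × 10^8 × 4.83806 × 10^11 = 1.93683 × 10^20 m³/s²
GM ≈ 1.937 × 10^20 m³/s²

Final answer: GM = 1.937 × 10^20 m³/s²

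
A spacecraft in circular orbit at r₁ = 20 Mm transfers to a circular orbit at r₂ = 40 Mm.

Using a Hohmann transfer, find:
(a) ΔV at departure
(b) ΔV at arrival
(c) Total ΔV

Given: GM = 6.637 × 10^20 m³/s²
r₁ = 20 Mm = 2 × 10^7 m
r₂ = 40 Mm = 4 × 10^7 m
GM = 6.637 × 10^20 m³/s²
Transfer ellipse: a_t = (r₁ + r₂)/2 = 3 × 10^7 m
Circular speed at r₁: v₁ = √(GM/r₁) = 5.76064 × 10^6 m/s
Transfer speed at r₁ (periapsis): v₁ₜ = √(GM(2/r₁ − 1/a_t)) = 6.65182 × 10^6 m/s
(a) ΔV₁ = v₁ₜ − v₁ = 891174 m/s ≈ 891.2 km/s
Circular speed at r₂: v₂ = √(GM/r₂) = 4.07339 × 10^6 m/s
Transfer speed at r₂ (apoapsis): v₂ₜ = √(GM(2/r₂ − 1/a_t)) = 3.32591 × 10^6 m/s
(b) ΔV₂ = v₂ − v₂ₜ = 747481 m/s ≈ 747.5 km/s
(c) ΔV_total = ΔV₁ + ΔV₂ = 1.63866 × 10^6 m/s ≈ 1639 km/s

Final answer:
(a) ΔV₁ = 891.2 km/s
(b) ΔV₂ = 747.5 km/s
(c) ΔV_total = 1639 km/s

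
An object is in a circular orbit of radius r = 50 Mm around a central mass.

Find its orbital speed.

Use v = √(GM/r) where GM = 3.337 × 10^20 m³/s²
r = 50 Mm = 5 × 10^7 m
GM = 3.337 × 10^20 m³/s²
GM/r = (3.337 × 10^20) / (5 × 10^7) = 6.674 × 10^12 m²/s²
v = √(GM/r) = 2.58341 × 10^6 m/s ≈ 2583 km/s

Final answer: 2583 km/s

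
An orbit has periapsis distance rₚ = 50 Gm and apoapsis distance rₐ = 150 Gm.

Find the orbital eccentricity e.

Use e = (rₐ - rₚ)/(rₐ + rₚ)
rₚ = 50 Gm = 5 × 10^10 m
rₐ = 150 Gm = 1.5 × 10^11 m
rₐ − rₚ = 1 × 10^11 m
rₐ + rₚ = 2 × 10^11 m
e = (rₐ − rₚ)/(rₐ + rₚ) = 0.5

Final answer: e = 0.5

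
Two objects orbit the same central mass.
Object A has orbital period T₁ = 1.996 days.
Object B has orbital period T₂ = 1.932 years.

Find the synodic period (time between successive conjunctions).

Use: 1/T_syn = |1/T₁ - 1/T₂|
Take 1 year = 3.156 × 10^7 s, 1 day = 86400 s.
T₁ = 1.996 days = 172454 s
T₂ = 1.932 years = 6.09739 × 10^7 s
1/T₁ = 5.79863 × 10^-6 s⁻¹
1/T₂ = 1.64005 × 10^-8 s⁻¹
|1/T₁ − 1/T₂| = 5.78223 × 10^-6 s⁻¹
T_syn = 1 / |1/T₁ − 1/T₂| = 172944 s ≈ 2.002 days

Final answer: T_syn = 2.002 days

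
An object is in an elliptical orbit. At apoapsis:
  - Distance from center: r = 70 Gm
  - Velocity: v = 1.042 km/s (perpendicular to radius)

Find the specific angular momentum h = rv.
r = 70 Gm = 7 × 10^10 m
v = 1.042 km/s = 1042 m/s
h = rv = 7 × 10^10 × 1042 = 7.294 × 10^13 m²/s ≈ 7.294 × 10^13 m²/s

Final answer: h = 7.294 × 10^13 m²/s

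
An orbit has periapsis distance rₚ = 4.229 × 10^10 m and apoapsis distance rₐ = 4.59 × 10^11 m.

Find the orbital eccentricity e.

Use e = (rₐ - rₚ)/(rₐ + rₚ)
rₚ = 4.229 × 10^10 m
rₐ = 4.59 × 10^11 m
rₐ − rₚ = 4.1671 × 10^11 m
rₐ + rₚ = 5.0129 × 10^11 m
e = (rₐ − rₚ)/(rₐ + rₚ) = 0.831275

Final answer: e = 0.8313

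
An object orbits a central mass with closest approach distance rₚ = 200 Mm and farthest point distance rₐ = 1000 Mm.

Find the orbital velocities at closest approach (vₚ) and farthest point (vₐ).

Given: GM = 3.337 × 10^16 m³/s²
rₚ = 200 Mm = 2 × 10^8 m
rₐ = 1000 Mm = 1 × 10^9 m
GM = 3.337 × 10^16 m³/s²
a = (rₚ + rₐ)/2 = 6 × 10^8 m
Vis-viva: v² = GM (2/r − 1/a)
vₚ² = 3.337 × 10^16 × (1 × 10^-8 − 1.66667 × 10^-9) = 2.78083 × 10^8 m²/s²
vₚ = 16675.8 m/s ≈ 16.68 km/s
vₐ² = 3.337 × 10^16 × (2 × 10^-9 − 1.66667 × 10^-9) = 1.11233 × 10^7 m²/s²
vₐ = 3335.17 m/s ≈ 3.335 km/s

Final answer: vₚ = 16.68 km/s, vₐ = 3.335 km/s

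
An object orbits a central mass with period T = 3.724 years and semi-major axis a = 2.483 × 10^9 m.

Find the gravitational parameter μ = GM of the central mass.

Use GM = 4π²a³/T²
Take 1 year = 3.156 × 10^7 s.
T = 3.724 years = 1.17529 × 10^8 s
a = 2.483 × 10^9 m
a³ = 1.53084 × 10^28 m³
T² = 1.38132 × 10^16 s²
GM = 4π² × (1.53084 × 10^28) / (1.38132 × 10^16) = 4.37519 × 10^13 m³/s²
GM ≈ 4.375 × 10^13 m³/s²

Final answer: GM = 4.375 × 10^13 m³/s²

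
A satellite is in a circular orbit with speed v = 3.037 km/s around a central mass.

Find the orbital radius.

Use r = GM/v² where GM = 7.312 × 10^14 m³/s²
v = 3.037 km/s = 3037 m/s
GM = 7.312 × 10^14 m³/s²
v² = 9.22337 × 10^6 m²/s²
r = GM/v² = (7.312 × 10^14) / (9.22337 × 10^6) = 7.92769 × 10^7 m ≈ 79.28 Mm

Final answer: 79.28 Mm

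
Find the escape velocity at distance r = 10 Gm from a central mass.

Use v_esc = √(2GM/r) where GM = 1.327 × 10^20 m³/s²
r = 10 Gm = 1 × 10^10 m
GM = 1.327 × 10^20 m³/s²
2GM/r = 2 × (1.327 × 10^20) / (1 × 10^10) = 2.654 × 10^10 m²/s²
v_esc = √(2GM/r) = 162911 m/s ≈ 162.9 km/s

Final answer: 162.9 km/s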